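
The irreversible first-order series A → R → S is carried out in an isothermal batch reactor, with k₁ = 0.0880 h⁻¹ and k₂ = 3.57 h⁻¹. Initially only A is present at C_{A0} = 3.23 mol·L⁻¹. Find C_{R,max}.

0.0725 mol·L⁻¹

At the optimum, C_{R,max}/C_{A0} = (k₁/k₂)^[k₂/(k₂−k₁)].
= (0.0880/3.57)^(3.57/(3.57−0.0880)) = (0.02465)^(1.025) = 0.02245.
C_{R,max} = 0.02245×3.23 = 0.0725 mol·L⁻¹.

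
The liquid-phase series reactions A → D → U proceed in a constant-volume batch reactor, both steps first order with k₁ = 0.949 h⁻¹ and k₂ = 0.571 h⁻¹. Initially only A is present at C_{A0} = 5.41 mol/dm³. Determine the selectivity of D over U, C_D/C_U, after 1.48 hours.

1.58

The intermediate concentration in a first-order A→B→C sequence is C_D = k₁C_{A0}(e^(−k₁t) − e^(−k₂t))/(k₂−k₁).
e^(−k₁t) = e^(−0.949×1.48) = e^(−1.405) = 0.2455; e^(−k₂t) = e^(−0.8451) = 0.4295.
C_D = 0.949×5.41/(0.571−0.949) × (0.2455−0.4295) = (-13.58)×(-0.1840) = 2.500 mol/dm³.
C_A = C_{A0}e^(−k₁t) = 1.328 mol/dm³, so C_U = C_{A0}−C_A−C_D = 1.582 mol/dm³; C_D/C_U = 1.58.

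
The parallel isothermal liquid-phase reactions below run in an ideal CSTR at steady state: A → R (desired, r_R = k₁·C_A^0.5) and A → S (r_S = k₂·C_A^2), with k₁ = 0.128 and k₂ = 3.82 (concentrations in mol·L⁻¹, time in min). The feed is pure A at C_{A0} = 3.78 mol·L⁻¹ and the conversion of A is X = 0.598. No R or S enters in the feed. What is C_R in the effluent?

0.0397 mol·L⁻¹

Exit C_A = C_{A0}(1−X) = 3.78×0.402 = 1.520 mol·L⁻¹.
Rates in a CSTR are evaluated at the outlet concentration: r_R = 0.128×1.520^0.5 = 0.1578, r_S = 3.82×1.520^2 = 8.821.
Fraction of consumed A going to R: r_R/(r_R+r_S) = 0.01757.
C_R = 0.01757·C_{A0}·X = 0.01757×3.78×0.598 = 0.0397 mol·L⁻¹.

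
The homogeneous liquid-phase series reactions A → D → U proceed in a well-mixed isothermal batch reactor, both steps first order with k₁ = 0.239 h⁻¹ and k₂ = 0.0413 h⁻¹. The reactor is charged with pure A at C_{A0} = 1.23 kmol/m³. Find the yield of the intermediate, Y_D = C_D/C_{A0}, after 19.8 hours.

Solving the coupled first-order balances gives C_D(t) = [k₁/(k₂−k₁)]·C_{A0}·(e^(−k₁t) − e^(−k₂t)).
e^(−k₁t) = e^(−0.239×19.8) = e^(−4.732) = 0.008807; e^(−k₂t) = e^(−0.8177) = 0.4414.
C_D = 0.239×1.23/(0.0413−0.239) × (0.008807−0.4414) = (-1.487)×(-0.4326) = 0.6433 kmol/m³.
Y_D = C_D/C_{A0} = 0.6433/1.23 = 0.523.

0.523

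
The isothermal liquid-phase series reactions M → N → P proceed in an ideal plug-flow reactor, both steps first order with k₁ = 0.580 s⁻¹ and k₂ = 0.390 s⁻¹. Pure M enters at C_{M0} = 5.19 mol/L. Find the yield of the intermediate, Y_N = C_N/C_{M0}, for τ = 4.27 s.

Solving the coupled first-order balances gives C_N(τ) = [k₁/(k₂−k₁)]·C_{M0}·(e^(−k₁τ) − e^(−k₂τ)).
e^(−k₁τ) = e^(−0.580×4.27) = e^(−2.477) = 0.08403; e^(−k₂τ) = e^(−1.665) = 0.1891.
C_N = 0.580×5.19/(0.390−0.580) × (0.08403−0.1891) = (-15.84)×(-0.1051) = 1.665 mol/L.
Y_N = C_N/C_{M0} = 1.665/5.19 = 0.321.

0.321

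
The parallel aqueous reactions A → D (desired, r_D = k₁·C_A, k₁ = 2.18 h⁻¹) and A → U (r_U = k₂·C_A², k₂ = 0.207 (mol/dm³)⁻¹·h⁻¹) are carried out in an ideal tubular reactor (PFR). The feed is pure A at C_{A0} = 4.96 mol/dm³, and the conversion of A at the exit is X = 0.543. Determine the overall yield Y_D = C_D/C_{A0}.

0.406

C_A = C_{A0}(1−X) = 2.267 mol/dm³.
Along a PFR/batch, dC_D/dC_A = −r_D/(r_D+r_U) = −k₁/(k₁+k₂·C_A).
Integrating from C_{A0} to C_A: C_D = (2.18/0.207)·ln[(2.18+0.207·4.96)/(2.18+0.207·2.27)] = 10.53·ln(3.207/2.649) = 2.011 mol/dm³.
Y_D = C_D/C_{A0} = 2.011/4.96 = 0.406.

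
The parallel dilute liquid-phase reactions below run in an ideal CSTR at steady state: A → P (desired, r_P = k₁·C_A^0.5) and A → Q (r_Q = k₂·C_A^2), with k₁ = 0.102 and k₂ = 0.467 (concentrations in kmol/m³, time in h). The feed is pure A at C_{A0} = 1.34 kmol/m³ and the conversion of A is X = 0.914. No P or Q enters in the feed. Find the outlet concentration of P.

1.04 kmol/m³

Exit C_A = C_{A0}(1−X) = 1.34×0.0860 = 0.1152 kmol/m³.
In a CSTR the entire volume is at exit conditions, so r_P = 0.102×0.1152^0.5 = 0.03463 and r_Q = 0.467×0.1152^2 = 0.006202.
Fraction of consumed A going to P: r_P/(r_P+r_Q) = 0.8481.
C_P = 0.8481·C_{A0}·X = 0.8481×1.34×0.914 = 1.04 kmol/m³.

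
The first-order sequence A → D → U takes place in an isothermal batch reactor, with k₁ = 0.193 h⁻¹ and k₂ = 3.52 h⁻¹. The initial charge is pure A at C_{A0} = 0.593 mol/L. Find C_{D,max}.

For a first-order series the maximum intermediate yield is C_{D,max}/C_{A0} = (k₁/k₂)^[k₂/(k₂−k₁)].
= (0.193/3.52)^(3.52/(3.52−0.193)) = (0.05483)^(1.058) = 0.04633.
C_{D,max} = 0.04633×0.593 = 0.0275 mol/L.

0.0275 mol/L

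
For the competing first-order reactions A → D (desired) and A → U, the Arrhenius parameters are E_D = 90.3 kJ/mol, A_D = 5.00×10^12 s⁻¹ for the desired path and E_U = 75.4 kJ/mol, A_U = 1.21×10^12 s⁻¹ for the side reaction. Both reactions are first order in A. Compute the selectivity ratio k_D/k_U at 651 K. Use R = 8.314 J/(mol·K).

Since both paths have the same order in A, the concentration cancels and S_{D/U} = k_D/k_U = (A_D/A_U)·exp[(E_U−E_D)/(RT)].
(E_U−E_D)/(RT) = (75.4−90.3)×10³/(8.314×651) = -14900/5412 = -2.753.
k_D/k_U = (5.00×10^12/1.21×10^12)·exp(-2.753) = 4.132 × 0.06374 = 0.263.
Since E_D > E_U, raising the temperature improves selectivity toward D.

0.263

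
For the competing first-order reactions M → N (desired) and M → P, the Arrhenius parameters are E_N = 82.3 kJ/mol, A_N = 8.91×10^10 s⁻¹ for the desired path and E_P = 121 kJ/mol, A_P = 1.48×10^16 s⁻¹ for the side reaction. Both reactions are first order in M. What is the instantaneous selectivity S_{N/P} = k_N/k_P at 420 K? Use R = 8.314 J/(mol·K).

k_N/k_P = (A_N/A_P)·exp[−(E_N−E_P)/(RT)] = (A_N/A_P)·exp[(E_P−E_N)/(RT)].
(E_P−E_N)/(RT) = (121−82.3)×10³/(8.314×420) = 38700/3492 = 11.08.
k_N/k_P = (8.91×10^10/1.48×10^16)·exp(11.08) = 6.020×10^-6 × 65046 = 0.392.
Since E_N < E_P, lowering the temperature improves selectivity toward N.

0.392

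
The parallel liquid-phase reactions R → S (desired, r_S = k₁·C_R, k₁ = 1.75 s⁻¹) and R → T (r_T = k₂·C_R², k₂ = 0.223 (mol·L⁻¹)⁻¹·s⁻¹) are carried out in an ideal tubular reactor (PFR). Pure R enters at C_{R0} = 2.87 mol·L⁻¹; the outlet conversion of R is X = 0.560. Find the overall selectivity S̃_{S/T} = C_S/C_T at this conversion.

3.84

C_R = C_{R0}(1−X) = 1.263 mol·L⁻¹.
Along a PFR/batch, dC_S/dC_R = −r_S/(r_S+r_T) = −k₁/(k₁+k₂·C_R).
Integrating from C_{R0} to C_R: C_S = (1.75/0.223)·ln[(1.75+0.223·2.87)/(1.75+0.223·1.26)] = 7.848·ln(2.390/2.032) = 1.275 mol·L⁻¹.
C_T = (C_{R0}−C_R)−C_S = 0.3322 mol·L⁻¹; S̃_{S/T} = 1.275/0.3322 = 3.84.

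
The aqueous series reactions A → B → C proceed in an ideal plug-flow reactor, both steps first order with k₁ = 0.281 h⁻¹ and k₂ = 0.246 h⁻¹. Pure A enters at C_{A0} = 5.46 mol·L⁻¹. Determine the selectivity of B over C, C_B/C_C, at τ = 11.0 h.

0.219

The intermediate concentration in a first-order A→B→C sequence is C_B = k₁C_{A0}(e^(−k₁τ) − e^(−k₂τ))/(k₂−k₁).
e^(−k₁τ) = e^(−0.281×11.0) = e^(−3.091) = 0.04546; e^(−k₂τ) = e^(−2.706) = 0.06680.
C_B = 0.281×5.46/(0.246−0.281) × (0.04546−0.06680) = (-43.84)×(-0.02135) = 0.9358 mol·L⁻¹.
C_A = C_{A0}e^(−k₁τ) = 0.2482 mol·L⁻¹, so C_C = C_{A0}−C_A−C_B = 4.276 mol·L⁻¹; C_B/C_C = 0.219.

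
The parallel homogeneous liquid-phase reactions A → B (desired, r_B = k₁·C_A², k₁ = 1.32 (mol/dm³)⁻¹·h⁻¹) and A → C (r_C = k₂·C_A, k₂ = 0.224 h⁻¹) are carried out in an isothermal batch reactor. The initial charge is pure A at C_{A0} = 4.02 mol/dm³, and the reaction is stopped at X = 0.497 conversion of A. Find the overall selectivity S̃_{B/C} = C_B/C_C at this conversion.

C_A = C_{A0}(1−X) = 2.022 mol/dm³.
Along a PFR/batch, dC_C/dC_A = −r_C/(r_B+r_C) = −k₂/(k₂+k₁·C_A).
Integrating from C_{A0} to C_A: C_C = (0.224/1.32)·ln[(0.224+1.32·4.02)/(0.224+1.32·2.02)] = 0.1697·ln(5.530/2.893) = 0.1100 mol/dm³.
Then C_B = (C_{A0}−C_A) − C_C = 1.998 − 0.1100 = 1.888 mol/dm³.
S̃_{B/C} = C_B/C_C = 1.888/0.1100 = 17.2.

17.2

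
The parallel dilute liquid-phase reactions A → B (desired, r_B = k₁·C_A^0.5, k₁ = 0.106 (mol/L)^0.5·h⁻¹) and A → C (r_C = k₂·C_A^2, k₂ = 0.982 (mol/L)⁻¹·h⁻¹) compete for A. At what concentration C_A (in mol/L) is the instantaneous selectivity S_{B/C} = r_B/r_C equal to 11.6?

0.0442 mol/L

S_{B/C} = (k₁/k₂)·C_A^-1.5 ⇒ C_A = (S·k₂/k₁)^(1/(-1.5)).
= (11.6×0.982/0.106)^(-0.6667) = (107.5)^(-0.6667) = 0.0442 mol/L.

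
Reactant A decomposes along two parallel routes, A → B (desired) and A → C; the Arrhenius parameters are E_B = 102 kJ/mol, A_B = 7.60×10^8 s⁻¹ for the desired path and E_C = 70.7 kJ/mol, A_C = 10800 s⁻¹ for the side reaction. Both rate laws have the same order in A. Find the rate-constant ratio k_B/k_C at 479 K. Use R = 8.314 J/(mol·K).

27.2

With equal orders, S_{B/C} = k_B/k_C = (A_B/A_C)·exp[(E_C−E_B)/(RT)].
(E_C−E_B)/(RT) = (70.7−102)×10³/(8.314×479) = -31300/3982 = -7.860.
k_B/k_C = (7.60×10^8/10800)·exp(-7.860) = 70370 × 3.860×10^-4 = 27.2.
Since E_B > E_C, raising the temperature improves selectivity toward B.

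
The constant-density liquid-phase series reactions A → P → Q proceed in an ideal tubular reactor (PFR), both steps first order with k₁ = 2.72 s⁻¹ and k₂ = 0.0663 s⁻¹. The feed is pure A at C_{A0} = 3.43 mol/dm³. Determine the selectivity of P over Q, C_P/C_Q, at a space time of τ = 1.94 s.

9.06

The intermediate concentration in a first-order A→B→C sequence is C_P = k₁C_{A0}(e^(−k₁τ) − e^(−k₂τ))/(k₂−k₁).
e^(−k₁τ) = e^(−2.72×1.94) = e^(−5.277) = 0.005109; e^(−k₂τ) = e^(−0.1286) = 0.8793.
C_P = 2.72×3.43/(0.0663−2.72) × (0.005109−0.8793) = (-3.516)×(-0.8742) = 3.073 mol/dm³.
C_A = C_{A0}e^(−k₁τ) = 0.01752 mol/dm³, so C_Q = C_{A0}−C_A−C_P = 0.3391 mol/dm³; C_P/C_Q = 9.06.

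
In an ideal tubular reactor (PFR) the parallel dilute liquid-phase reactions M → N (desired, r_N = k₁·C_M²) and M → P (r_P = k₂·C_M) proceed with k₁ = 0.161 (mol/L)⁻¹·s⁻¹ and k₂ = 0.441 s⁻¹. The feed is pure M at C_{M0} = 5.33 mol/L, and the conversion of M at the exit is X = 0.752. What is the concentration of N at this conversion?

C_M = C_{M0}(1−X) = 1.322 mol/L.
Along a PFR/batch, dC_P/dC_M = −r_P/(r_N+r_P) = −k₂/(k₂+k₁·C_M).
Integrating from C_{M0} to C_M: C_P = (0.441/0.161)·ln[(0.441+0.161·5.33)/(0.441+0.161·1.32)] = 2.739·ln(1.299/0.6538) = 1.881 mol/L.
Then C_N = (C_{M0}−C_M) − C_P = 4.008 − 1.881 = 2.127 mol/L.

2.13 mol/L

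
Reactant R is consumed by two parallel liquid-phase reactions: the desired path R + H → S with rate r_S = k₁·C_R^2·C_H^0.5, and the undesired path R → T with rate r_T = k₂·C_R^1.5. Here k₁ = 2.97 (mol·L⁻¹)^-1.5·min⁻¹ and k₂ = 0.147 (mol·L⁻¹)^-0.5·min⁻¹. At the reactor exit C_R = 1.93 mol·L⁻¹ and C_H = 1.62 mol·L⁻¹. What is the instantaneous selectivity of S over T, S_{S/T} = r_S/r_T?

S_{S/T} = r_S/r_T = (k₁·C_R^2·C_H^0.5)/(k₂·C_R^1.5) = (k₁/k₂)·C_R^0.5·C_H^0.5.
= (2.97×1.930^2×1.620^0.5) / (0.147×1.930^1.5) = 14.08/0.3941 = 35.7.

35.7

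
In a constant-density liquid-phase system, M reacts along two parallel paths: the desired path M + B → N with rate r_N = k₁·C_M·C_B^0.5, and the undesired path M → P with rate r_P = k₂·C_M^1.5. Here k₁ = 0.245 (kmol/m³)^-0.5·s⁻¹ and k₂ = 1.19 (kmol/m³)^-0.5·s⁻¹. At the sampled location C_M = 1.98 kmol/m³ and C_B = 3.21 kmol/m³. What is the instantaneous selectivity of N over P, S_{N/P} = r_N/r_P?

S_{N/P} = r_N/r_P = (k₁·C_M·C_B^0.5)/(k₂·C_M^1.5) = (k₁/k₂)·C_M^-0.5·C_B^0.5.
= (0.245×1.980×3.210^0.5) / (1.19×1.980^1.5) = 0.8691/3.315 = 0.262.

0.262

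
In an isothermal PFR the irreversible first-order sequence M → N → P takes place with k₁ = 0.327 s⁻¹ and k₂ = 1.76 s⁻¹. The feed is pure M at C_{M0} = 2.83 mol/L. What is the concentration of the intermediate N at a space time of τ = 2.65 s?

For first-order series with pure M initially, C_N(τ) = k₁C_{M0}/(k₂−k₁)·(e^(−k₁τ) − e^(−k₂τ)).
e^(−k₁τ) = e^(−0.327×2.65) = e^(−0.8666) = 0.4204; e^(−k₂τ) = e^(−4.664) = 0.009429.
C_N = 0.327×2.83/(1.76−0.327) × (0.4204−0.009429) = 0.6458×0.4110 = 0.2654 mol/L.

0.265 mol/L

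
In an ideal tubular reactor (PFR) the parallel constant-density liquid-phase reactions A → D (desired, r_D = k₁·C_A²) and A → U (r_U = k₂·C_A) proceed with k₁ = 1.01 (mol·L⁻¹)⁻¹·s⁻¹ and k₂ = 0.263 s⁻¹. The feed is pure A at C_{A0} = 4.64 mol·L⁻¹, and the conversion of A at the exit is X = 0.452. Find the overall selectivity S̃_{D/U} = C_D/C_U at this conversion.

13.4

C_A = C_{A0}(1−X) = 2.543 mol·L⁻¹.
Along a PFR/batch, dC_U/dC_A = −r_U/(r_D+r_U) = −k₂/(k₂+k₁·C_A).
Integrating from C_{A0} to C_A: C_U = (0.263/1.01)·ln[(0.263+1.01·4.64)/(0.263+1.01·2.54)] = 0.2604·ln(4.949/2.831) = 0.1455 mol·L⁻¹.
Then C_D = (C_{A0}−C_A) − C_U = 2.097 − 0.1455 = 1.952 mol·L⁻¹.
S̃_{D/U} = C_D/C_U = 1.952/0.1455 = 13.4.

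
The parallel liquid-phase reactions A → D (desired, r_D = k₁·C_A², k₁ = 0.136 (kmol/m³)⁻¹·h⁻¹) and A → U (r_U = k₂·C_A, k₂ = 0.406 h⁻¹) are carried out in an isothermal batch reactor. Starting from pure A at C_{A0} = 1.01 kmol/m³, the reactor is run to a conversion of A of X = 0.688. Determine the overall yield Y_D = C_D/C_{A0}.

C_A = C_{A0}(1−X) = 0.3151 kmol/m³.
Along a PFR/batch, dC_U/dC_A = −r_U/(r_D+r_U) = −k₂/(k₂+k₁·C_A).
Integrating from C_{A0} to C_A: C_U = (0.406/0.136)·ln[(0.406+0.136·1.01)/(0.406+0.136·0.315)] = 2.985·ln(0.5434/0.4489) = 0.5704 kmol/m³.
Then C_D = (C_{A0}−C_A) − C_U = 0.6949 − 0.5704 = 0.1245 kmol/m³.
Y_D = C_D/C_{A0} = 0.1245/1.01 = 0.123.

0.123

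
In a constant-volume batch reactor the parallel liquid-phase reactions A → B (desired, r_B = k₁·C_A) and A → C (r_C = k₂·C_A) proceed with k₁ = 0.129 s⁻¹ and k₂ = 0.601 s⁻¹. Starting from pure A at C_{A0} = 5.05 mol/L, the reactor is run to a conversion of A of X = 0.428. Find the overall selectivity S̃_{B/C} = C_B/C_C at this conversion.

0.215

C_A = C_{A0}(1−X) = 2.889 mol/L.
Both paths are first order in A, so the instantaneous fraction to B is constant: dC_B/d(−C_A) = k₁/(k₁+k₂) = 0.1767.
C_B = 0.1767·(C_{A0}−C_A) = 0.1767×2.161 = 0.382 mol/L.
C_C = (C_{A0}−C_A)−C_B = 1.779 mol/L; S̃_{B/C} = 0.3819/1.779 = 0.215.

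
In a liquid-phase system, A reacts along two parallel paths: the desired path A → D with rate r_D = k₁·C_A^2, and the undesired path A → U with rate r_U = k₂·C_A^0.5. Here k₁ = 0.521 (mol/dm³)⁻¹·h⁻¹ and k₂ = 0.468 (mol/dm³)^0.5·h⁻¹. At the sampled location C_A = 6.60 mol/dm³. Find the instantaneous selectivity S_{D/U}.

S_{D/U} = r_D/r_U = (k₁·C_A^2)/(k₂·C_A^0.5) = (k₁/k₂)·C_A^1.5.
= (0.521×6.600^2) / (0.468×6.600^0.5) = 22.69/1.202 = 18.9.
Since the desired path is higher order in A, keeping C_A high (PFR or concentrated feed) favours D.

18.9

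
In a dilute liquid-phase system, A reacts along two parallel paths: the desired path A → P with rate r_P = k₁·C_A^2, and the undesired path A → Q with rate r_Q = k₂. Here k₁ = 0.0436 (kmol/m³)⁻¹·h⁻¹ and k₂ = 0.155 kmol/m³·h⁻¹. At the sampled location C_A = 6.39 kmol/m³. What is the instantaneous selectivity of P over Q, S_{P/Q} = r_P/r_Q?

S_{P/Q} = r_P/r_Q = (k₁·C_A^2)/(k₂) = (k₁/k₂)·C_A^2.
= (0.0436×6.390^2) / (0.155) = 1.780/0.1550 = 11.5.

11.5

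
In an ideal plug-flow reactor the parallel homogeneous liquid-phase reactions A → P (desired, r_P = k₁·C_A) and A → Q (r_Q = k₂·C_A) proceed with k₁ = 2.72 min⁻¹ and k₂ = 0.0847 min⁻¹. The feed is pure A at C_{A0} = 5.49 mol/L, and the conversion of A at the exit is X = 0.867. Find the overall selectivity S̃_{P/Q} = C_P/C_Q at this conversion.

C_A = C_{A0}(1−X) = 0.7302 mol/L.
Both paths are first order in A, so the instantaneous fraction to P is constant: dC_P/d(−C_A) = k₁/(k₁+k₂) = 0.9698.
C_P = 0.9698·(C_{A0}−C_A) = 0.9698×4.760 = 4.62 mol/L.
C_Q = (C_{A0}−C_A)−C_P = 0.1437 mol/L; S̃_{P/Q} = 4.616/0.1437 = 32.1.

32.1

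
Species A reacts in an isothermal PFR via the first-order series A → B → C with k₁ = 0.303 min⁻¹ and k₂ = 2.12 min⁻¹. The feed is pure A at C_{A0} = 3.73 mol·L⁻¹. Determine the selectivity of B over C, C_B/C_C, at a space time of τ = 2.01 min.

Solving the coupled first-order balances gives C_B(τ) = [k₁/(k₂−k₁)]·C_{A0}·(e^(−k₁τ) − e^(−k₂τ)).
e^(−k₁τ) = e^(−0.303×2.01) = e^(−0.6090) = 0.5439; e^(−k₂τ) = e^(−4.261) = 0.01411.
C_B = 0.303×3.73/(2.12−0.303) × (0.5439−0.01411) = 0.6220×0.5298 = 0.3295 mol·L⁻¹.
C_A = C_{A0}e^(−k₁τ) = 2.029 mol·L⁻¹, so C_C = C_{A0}−C_A−C_B = 1.372 mol·L⁻¹; C_B/C_C = 0.240.

0.240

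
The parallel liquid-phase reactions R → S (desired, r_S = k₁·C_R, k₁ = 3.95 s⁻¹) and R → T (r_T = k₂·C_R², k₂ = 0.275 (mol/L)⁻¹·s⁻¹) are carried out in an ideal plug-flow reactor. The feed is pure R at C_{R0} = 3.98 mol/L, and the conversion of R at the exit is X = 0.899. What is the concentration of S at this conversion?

3.12 mol/L

C_R = C_{R0}(1−X) = 0.4020 mol/L.
Along a PFR/batch, dC_S/dC_R = −r_S/(r_S+r_T) = −k₁/(k₁+k₂·C_R).
Integrating from C_{R0} to C_R: C_S = (3.95/0.275)·ln[(3.95+0.275·3.98)/(3.95+0.275·0.402)] = 14.36·ln(5.045/4.061) = 3.117 mol/L.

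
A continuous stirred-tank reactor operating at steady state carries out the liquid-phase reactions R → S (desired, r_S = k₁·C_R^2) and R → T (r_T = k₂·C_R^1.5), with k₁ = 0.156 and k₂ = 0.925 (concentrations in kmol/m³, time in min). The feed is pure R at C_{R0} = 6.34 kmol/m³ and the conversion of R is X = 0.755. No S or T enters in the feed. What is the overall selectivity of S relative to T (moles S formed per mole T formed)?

Exit C_R = C_{R0}(1−X) = 6.34×0.245 = 1.553 kmol/m³.
A CSTR operates uniformly at the exit composition, giving r_S = 0.3764 and r_T = 1.791 (each k·C_R^n at C_R = 1.553).
Overall selectivity = C_S/C_T = r_Sτ/(r_Tτ) = r_S/r_T = 0.210.

0.210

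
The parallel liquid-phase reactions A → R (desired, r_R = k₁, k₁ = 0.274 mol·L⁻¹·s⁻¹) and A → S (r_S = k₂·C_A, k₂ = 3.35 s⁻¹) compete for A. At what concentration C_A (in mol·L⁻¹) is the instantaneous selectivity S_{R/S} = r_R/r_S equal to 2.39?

0.0342 mol·L⁻¹

S_{R/S} = (k₁/k₂)·C_A⁻¹ ⇒ C_A = (S·k₂/k₁)^(-1).
= (2.39×3.35/0.274)^(-1) = (29.22)^(-1) = 0.0342 mol·L⁻¹.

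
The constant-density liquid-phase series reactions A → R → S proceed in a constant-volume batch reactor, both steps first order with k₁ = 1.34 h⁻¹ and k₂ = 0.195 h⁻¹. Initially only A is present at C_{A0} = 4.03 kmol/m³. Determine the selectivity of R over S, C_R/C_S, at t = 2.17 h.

2.89

Solving the coupled first-order balances gives C_R(t) = [k₁/(k₂−k₁)]·C_{A0}·(e^(−k₁t) − e^(−k₂t)).
e^(−k₁t) = e^(−1.34×2.17) = e^(−2.908) = 0.05460; e^(−k₂t) = e^(−0.4232) = 0.6550.
C_R = 1.34×4.03/(0.195−1.34) × (0.05460−0.6550) = (-4.716)×(-0.6004) = 2.832 kmol/m³.
C_A = C_{A0}e^(−k₁t) = 0.2200 kmol/m³, so C_S = C_{A0}−C_A−C_R = 0.9784 kmol/m³; C_R/C_S = 2.89.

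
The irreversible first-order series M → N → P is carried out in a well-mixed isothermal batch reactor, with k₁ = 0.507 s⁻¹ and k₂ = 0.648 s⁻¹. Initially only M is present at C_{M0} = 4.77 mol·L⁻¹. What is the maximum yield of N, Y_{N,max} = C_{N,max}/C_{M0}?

Evaluating C_N at t_opt = ln(k₂/k₁)/(k₂−k₁) gives C_{N,max}/C_{M0} = (k₁/k₂)^[k₂/(k₂−k₁)].
= (0.507/0.648)^(0.648/(0.648−0.507)) = (0.7824)^(4.596) = 0.3238.

0.324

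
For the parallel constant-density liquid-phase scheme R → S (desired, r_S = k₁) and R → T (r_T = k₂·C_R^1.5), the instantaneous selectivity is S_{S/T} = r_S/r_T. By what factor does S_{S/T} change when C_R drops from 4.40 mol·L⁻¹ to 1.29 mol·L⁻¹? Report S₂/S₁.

S_{S/T} = (k₁/k₂)·C_R^-1.5, so S₂/S₁ = (C_{R,2}/C_{R,1})^-1.5.
= (1.29/4.40)^(-1.5) = (0.2932)^(-1.5) = 6.30.
Selectivity toward S rises as C_R falls — low-concentration operation is favoured.

6.30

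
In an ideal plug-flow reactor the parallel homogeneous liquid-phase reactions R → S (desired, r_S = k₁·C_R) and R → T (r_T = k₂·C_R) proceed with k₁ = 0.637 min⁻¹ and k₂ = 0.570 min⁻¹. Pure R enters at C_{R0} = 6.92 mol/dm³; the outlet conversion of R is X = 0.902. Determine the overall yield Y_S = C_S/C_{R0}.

C_R = C_{R0}(1−X) = 0.6782 mol/dm³.
Both paths are first order in R, so the instantaneous fraction to S is constant: dC_S/d(−C_R) = k₁/(k₁+k₂) = 0.5278.
C_S = 0.5278·(C_{R0}−C_R) = 0.5278×6.242 = 3.29 mol/dm³.
Y_S = C_S/C_{R0} = 3.294/6.92 = 0.476.

0.476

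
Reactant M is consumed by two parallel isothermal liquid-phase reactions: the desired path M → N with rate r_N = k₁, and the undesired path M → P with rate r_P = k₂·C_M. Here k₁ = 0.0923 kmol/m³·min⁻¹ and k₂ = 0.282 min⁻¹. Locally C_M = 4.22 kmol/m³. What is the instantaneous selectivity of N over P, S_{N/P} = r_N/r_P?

S_{N/P} = r_N/r_P = (k₁)/(k₂·C_M) = (k₁/k₂)·C_M⁻¹.
= (0.0923) / (0.282×4.220) = 0.09230/1.190 = 0.0776.
The undesired path is higher order in M, so low C_M (CSTR or dilute feed) favours N.

0.0776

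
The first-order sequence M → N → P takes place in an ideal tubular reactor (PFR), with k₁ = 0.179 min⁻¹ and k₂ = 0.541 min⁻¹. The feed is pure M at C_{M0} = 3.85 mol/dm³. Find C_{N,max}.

For a first-order series the maximum intermediate yield is C_{N,max}/C_{M0} = (k₁/k₂)^[k₂/(k₂−k₁)].
= (0.179/0.541)^(0.541/(0.541−0.179)) = (0.3309)^(1.494) = 0.1915.
C_{N,max} = 0.1915×3.85 = 0.737 mol/dm³.

0.737 mol/dm³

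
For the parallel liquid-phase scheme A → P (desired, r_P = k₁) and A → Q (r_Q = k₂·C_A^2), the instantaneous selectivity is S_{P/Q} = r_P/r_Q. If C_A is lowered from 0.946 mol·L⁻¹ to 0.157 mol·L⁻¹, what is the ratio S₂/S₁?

36.3

S_{P/Q} = (k₁/k₂)·C_A^-2, so S₂/S₁ = (C_{A,2}/C_{A,1})^-2.
= (0.157/0.946)^(-2) = (0.1660)^(-2) = 36.3.
Selectivity toward P rises as C_A falls — low-concentration operation is favoured.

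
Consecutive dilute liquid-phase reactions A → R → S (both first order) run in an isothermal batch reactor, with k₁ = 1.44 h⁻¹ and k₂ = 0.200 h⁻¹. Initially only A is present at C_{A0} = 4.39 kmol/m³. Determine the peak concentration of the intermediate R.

For a first-order series the maximum intermediate yield is C_{R,max}/C_{A0} = (k₁/k₂)^[k₂/(k₂−k₁)].
= (1.44/0.200)^(0.200/(0.200−1.44)) = (7.200)^(-0.1613) = 0.7273.
C_{R,max} = 0.7273×4.39 = 3.19 kmol/m³.

3.19 kmol/m³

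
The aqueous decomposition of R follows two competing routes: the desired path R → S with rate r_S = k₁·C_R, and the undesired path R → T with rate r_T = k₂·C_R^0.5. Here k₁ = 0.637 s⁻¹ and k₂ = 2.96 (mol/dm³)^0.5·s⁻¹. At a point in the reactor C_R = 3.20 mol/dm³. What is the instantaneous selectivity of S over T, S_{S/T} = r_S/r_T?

S_{S/T} = r_S/r_T = (k₁·C_R)/(k₂·C_R^0.5) = (k₁/k₂)·C_R^0.5.
= (0.637×3.200) / (2.96×3.200^0.5) = 2.038/5.295 = 0.385.
Since the desired path is higher order in R, keeping C_R high (PFR or concentrated feed) favours S.

0.385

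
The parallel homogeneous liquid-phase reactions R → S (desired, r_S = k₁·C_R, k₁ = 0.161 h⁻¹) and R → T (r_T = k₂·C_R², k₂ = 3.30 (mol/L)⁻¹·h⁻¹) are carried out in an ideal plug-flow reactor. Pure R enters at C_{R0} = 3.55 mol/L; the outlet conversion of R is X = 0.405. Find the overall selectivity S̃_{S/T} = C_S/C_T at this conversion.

C_R = C_{R0}(1−X) = 2.112 mol/L.
Along a PFR/batch, dC_S/dC_R = −r_S/(r_S+r_T) = −k₁/(k₁+k₂·C_R).
Integrating from C_{R0} to C_R: C_S = (0.161/3.30)·ln[(0.161+3.30·3.55)/(0.161+3.30·2.11)] = 0.04879·ln(11.88/7.131) = 0.02488 mol/L.
C_T = (C_{R0}−C_R)−C_S = 1.413 mol/L; S̃_{S/T} = 0.02488/1.413 = 0.0176.

0.0176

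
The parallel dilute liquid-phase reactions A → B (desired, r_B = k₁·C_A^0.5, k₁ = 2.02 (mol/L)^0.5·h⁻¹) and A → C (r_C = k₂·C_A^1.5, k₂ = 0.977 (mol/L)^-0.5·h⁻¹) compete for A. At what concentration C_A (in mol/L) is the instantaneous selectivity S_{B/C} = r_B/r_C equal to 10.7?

0.193 mol/L

S_{B/C} = (k₁/k₂)·C_A⁻¹ ⇒ C_A = (S·k₂/k₁)^(-1).
= (10.7×0.977/2.02)^(-1) = (5.175)^(-1) = 0.193 mol/L.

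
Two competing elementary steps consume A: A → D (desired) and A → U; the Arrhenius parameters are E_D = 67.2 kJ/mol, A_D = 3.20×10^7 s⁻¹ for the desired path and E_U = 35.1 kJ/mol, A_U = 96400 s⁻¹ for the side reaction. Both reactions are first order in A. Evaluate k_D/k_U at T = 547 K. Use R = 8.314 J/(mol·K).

0.286

With equal orders, S_{D/U} = k_D/k_U = (A_D/A_U)·exp[(E_U−E_D)/(RT)].
(E_U−E_D)/(RT) = (35.1−67.2)×10³/(8.314×547) = -32100/4548 = -7.058.
k_D/k_U = (3.20×10^7/96400)·exp(-7.058) = 332.0 × 8.601×10^-4 = 0.286.
Since E_D > E_U, raising the temperature improves selectivity toward D.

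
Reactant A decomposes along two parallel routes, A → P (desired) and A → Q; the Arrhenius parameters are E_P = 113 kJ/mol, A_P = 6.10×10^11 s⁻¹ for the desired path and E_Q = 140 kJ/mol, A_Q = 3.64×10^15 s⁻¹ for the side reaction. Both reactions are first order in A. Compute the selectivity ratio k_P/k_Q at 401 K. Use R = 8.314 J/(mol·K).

With equal orders, S_{P/Q} = k_P/k_Q = (A_P/A_Q)·exp[(E_Q−E_P)/(RT)].
(E_Q−E_P)/(RT) = (140−113)×10³/(8.314×401) = 27000/3334 = 8.099.
k_P/k_Q = (6.10×10^11/3.64×10^15)·exp(8.099) = 1.676×10^-4 × 3290 = 0.551.
Since E_P < E_Q, lowering the temperature improves selectivity toward P.

0.551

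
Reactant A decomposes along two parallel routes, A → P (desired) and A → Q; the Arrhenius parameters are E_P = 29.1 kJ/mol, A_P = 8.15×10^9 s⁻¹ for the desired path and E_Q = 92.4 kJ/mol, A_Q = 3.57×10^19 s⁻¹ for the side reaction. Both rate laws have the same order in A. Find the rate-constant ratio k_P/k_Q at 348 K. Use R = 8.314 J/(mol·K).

With equal orders, S_{P/Q} = k_P/k_Q = (A_P/A_Q)·exp[(E_Q−E_P)/(RT)].
(E_Q−E_P)/(RT) = (92.4−29.1)×10³/(8.314×348) = 63300/2893 = 21.88.
k_P/k_Q = (8.15×10^9/3.57×10^19)·exp(21.88) = 2.283×10^-10 × 3.174×10^9 = 0.725.
Since E_P < E_Q, lowering the temperature improves selectivity toward P.

0.725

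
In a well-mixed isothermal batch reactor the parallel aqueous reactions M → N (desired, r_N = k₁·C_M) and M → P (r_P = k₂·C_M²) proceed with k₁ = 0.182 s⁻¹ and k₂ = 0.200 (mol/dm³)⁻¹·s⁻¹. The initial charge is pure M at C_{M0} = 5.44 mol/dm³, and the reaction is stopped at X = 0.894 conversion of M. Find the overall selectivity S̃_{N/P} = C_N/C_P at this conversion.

C_M = C_{M0}(1−X) = 0.5766 mol/dm³.
Along a PFR/batch, dC_N/dC_M = −r_N/(r_N+r_P) = −k₁/(k₁+k₂·C_M).
Integrating from C_{M0} to C_M: C_N = (0.182/0.200)·ln[(0.182+0.200·5.44)/(0.182+0.200·0.577)] = 0.9100·ln(1.270/0.2973) = 1.321 mol/dm³.
C_P = (C_{M0}−C_M)−C_N = 3.542 mol/dm³; S̃_{N/P} = 1.321/3.542 = 0.373.

0.373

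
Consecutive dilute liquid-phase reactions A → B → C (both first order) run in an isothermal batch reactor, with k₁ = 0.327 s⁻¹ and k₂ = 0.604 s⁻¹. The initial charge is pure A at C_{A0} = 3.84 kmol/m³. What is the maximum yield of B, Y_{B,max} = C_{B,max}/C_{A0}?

For a first-order series the maximum intermediate yield is C_{B,max}/C_{A0} = (k₁/k₂)^[k₂/(k₂−k₁)].
= (0.327/0.604)^(0.604/(0.604−0.327)) = (0.5414)^(2.181) = 0.2624.

0.262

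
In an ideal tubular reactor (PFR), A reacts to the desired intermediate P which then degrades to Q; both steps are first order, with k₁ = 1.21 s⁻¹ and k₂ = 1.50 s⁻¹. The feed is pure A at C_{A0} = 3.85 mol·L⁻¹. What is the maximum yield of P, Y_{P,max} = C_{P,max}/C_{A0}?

0.329

At the optimum, C_{P,max}/C_{A0} = (k₁/k₂)^[k₂/(k₂−k₁)].
= (1.21/1.50)^(1.50/(1.50−1.21)) = (0.8067)^(5.172) = 0.3291.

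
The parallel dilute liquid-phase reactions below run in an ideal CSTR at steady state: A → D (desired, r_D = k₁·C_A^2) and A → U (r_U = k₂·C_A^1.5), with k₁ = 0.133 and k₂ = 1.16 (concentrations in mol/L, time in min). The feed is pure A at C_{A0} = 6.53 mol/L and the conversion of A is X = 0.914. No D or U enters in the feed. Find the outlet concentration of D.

Exit C_A = C_{A0}(1−X) = 6.53×0.0860 = 0.5616 mol/L.
A CSTR operates uniformly at the exit composition, giving r_D = 0.04194 and r_U = 0.4882 (each k·C_A^n at C_A = 0.5616).
Fraction of consumed A going to D: r_D/(r_D+r_U) = 0.07912.
C_D = 0.07912·C_{A0}·X = 0.07912×6.53×0.914 = 0.472 mol/L.

0.472 mol/L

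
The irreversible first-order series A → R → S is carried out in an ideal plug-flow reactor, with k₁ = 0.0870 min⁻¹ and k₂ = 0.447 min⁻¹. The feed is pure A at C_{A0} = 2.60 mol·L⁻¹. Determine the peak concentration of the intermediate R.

For a first-order series the maximum intermediate yield is C_{R,max}/C_{A0} = (k₁/k₂)^[k₂/(k₂−k₁)].
= (0.0870/0.447)^(0.447/(0.447−0.0870)) = (0.1946)^(1.242) = 0.1311.
C_{R,max} = 0.1311×2.60 = 0.341 mol·L⁻¹.

0.341 mol·L⁻¹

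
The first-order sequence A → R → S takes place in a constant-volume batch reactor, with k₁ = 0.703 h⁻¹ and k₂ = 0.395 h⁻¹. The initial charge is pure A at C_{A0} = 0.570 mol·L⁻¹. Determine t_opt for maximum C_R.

1.87 h

For first-order series the maximum of C_R occurs at t_opt = ln(k₂/k₁)/(k₂−k₁).
= ln(0.395/0.703)/(0.395−0.703) = ln(0.5619)/-0.3080 = -0.5765/-0.3080 = 1.87 h.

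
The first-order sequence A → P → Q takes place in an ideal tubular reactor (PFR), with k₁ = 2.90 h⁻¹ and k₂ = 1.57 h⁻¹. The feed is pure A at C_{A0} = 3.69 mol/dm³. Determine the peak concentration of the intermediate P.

Evaluating C_P at τ_opt = ln(k₂/k₁)/(k₂−k₁) gives C_{P,max}/C_{A0} = (k₁/k₂)^[k₂/(k₂−k₁)].
= (2.90/1.57)^(1.57/(1.57−2.90)) = (1.847)^(-1.180) = 0.4846.
C_{P,max} = 0.4846×3.69 = 1.79 mol/dm³.

1.79 mol/dm³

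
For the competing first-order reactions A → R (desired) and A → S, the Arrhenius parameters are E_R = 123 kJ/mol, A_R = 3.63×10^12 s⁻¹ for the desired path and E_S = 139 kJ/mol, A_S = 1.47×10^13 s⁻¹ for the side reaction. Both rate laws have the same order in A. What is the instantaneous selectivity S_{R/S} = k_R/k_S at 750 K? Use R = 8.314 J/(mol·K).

Since both paths have the same order in A, the concentration cancels and S_{R/S} = k_R/k_S = (A_R/A_S)·exp[(E_S−E_R)/(RT)].
(E_S−E_R)/(RT) = (139−123)×10³/(8.314×750) = 16000/6236 = 2.566.
k_R/k_S = (3.63×10^12/1.47×10^13)·exp(2.566) = 0.2469 × 13.01 = 3.21.
Since E_R < E_S, lowering the temperature improves selectivity toward R.

3.21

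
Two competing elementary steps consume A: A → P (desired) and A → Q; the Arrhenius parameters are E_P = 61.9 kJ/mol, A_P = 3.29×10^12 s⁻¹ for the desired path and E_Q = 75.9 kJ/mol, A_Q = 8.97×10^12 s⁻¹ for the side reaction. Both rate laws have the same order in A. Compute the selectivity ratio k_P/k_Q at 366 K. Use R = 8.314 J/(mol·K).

k_P/k_Q = (A_P/A_Q)·exp[−(E_P−E_Q)/(RT)] = (A_P/A_Q)·exp[(E_Q−E_P)/(RT)].
(E_Q−E_P)/(RT) = (75.9−61.9)×10³/(8.314×366) = 14000/3043 = 4.601.
k_P/k_Q = (3.29×10^12/8.97×10^12)·exp(4.601) = 0.3668 × 99.57 = 36.5.

36.5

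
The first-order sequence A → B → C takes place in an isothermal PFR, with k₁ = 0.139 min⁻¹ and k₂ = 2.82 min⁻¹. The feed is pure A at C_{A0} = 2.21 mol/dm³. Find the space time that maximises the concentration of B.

1.12 min

Setting dC_B/dτ = 0 gives τ_opt = ln(k₂/k₁)/(k₂−k₁).
= ln(2.82/0.139)/(2.82−0.139) = ln(20.29)/2.681 = 3.010/2.681 = 1.12 min.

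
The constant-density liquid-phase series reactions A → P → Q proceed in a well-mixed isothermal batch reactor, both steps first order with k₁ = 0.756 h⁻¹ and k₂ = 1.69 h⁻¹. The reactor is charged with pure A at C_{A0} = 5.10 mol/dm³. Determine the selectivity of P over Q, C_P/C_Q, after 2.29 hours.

Solving the coupled first-order balances gives C_P(t) = [k₁/(k₂−k₁)]·C_{A0}·(e^(−k₁t) − e^(−k₂t)).
e^(−k₁t) = e^(−0.756×2.29) = e^(−1.731) = 0.1771; e^(−k₂t) = e^(−3.870) = 0.02086.
C_P = 0.756×5.10/(1.69−0.756) × (0.1771−0.02086) = 4.128×0.1562 = 0.6448 mol/dm³.
C_A = C_{A0}e^(−k₁t) = 0.9030 mol/dm³, so C_Q = C_{A0}−C_A−C_P = 3.552 mol/dm³; C_P/C_Q = 0.182.

0.182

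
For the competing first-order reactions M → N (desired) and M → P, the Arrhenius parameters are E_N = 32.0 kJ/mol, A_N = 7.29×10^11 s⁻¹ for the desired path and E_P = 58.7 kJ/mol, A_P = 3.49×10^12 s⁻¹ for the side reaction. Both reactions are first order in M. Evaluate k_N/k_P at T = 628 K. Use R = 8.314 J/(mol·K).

With equal orders, S_{N/P} = k_N/k_P = (A_N/A_P)·exp[(E_P−E_N)/(RT)].
(E_P−E_N)/(RT) = (58.7−32.0)×10³/(8.314×628) = 26700/5221 = 5.114.
k_N/k_P = (7.29×10^11/3.49×10^12)·exp(5.114) = 0.2089 × 166.3 = 34.7.

34.7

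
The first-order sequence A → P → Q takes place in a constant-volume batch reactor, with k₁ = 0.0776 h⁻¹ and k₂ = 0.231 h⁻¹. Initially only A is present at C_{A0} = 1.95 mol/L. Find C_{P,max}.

0.377 mol/L

Evaluating C_P at t_opt = ln(k₂/k₁)/(k₂−k₁) gives C_{P,max}/C_{A0} = (k₁/k₂)^[k₂/(k₂−k₁)].
= (0.0776/0.231)^(0.231/(0.231−0.0776)) = (0.3359)^(1.506) = 0.1935.
C_{P,max} = 0.1935×1.95 = 0.377 mol/L.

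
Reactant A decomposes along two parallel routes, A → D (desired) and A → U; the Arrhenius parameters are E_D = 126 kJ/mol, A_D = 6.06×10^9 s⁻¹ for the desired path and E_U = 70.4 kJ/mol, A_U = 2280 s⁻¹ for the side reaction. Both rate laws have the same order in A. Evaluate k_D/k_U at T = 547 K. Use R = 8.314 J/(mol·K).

13.0

With equal orders, S_{D/U} = k_D/k_U = (A_D/A_U)·exp[(E_U−E_D)/(RT)].
(E_U−E_D)/(RT) = (70.4−126)×10³/(8.314×547) = -55600/4548 = -12.23.
k_D/k_U = (6.06×10^9/2280)·exp(-12.23) = 2.658×10^6 × 4.902×10^-6 = 13.0.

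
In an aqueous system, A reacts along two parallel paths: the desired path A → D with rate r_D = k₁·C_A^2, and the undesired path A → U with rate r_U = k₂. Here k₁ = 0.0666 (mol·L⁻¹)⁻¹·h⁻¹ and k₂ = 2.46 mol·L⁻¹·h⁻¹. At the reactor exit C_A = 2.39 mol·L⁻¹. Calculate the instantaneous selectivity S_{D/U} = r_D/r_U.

0.155

S_{D/U} = r_D/r_U = (k₁·C_A^2)/(k₂) = (k₁/k₂)·C_A^2.
= (0.0666×2.390^2) / (2.46) = 0.3804/2.460 = 0.155.
Since the desired path is higher order in A, keeping C_A high (PFR or concentrated feed) favours D.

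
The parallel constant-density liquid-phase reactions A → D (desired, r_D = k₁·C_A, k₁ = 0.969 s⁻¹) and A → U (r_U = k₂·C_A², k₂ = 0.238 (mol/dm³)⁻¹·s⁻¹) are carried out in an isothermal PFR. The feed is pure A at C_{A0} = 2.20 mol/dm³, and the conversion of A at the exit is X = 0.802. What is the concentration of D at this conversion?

1.35 mol/dm³

C_A = C_{A0}(1−X) = 0.4356 mol/dm³.
Along a PFR/batch, dC_D/dC_A = −r_D/(r_D+r_U) = −k₁/(k₁+k₂·C_A).
Integrating from C_{A0} to C_A: C_D = (0.969/0.238)·ln[(0.969+0.238·2.20)/(0.969+0.238·0.436)] = 4.071·ln(1.493/1.073) = 1.345 mol/dm³.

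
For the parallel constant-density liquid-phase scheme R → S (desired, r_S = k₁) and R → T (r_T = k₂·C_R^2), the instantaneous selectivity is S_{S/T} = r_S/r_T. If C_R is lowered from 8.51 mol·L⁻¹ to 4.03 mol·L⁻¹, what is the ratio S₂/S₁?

4.46

S_{S/T} = (k₁/k₂)·C_R^-2, so S₂/S₁ = (C_{R,2}/C_{R,1})^-2.
= (4.03/8.51)^(-2) = (0.4736)^(-2) = 4.46.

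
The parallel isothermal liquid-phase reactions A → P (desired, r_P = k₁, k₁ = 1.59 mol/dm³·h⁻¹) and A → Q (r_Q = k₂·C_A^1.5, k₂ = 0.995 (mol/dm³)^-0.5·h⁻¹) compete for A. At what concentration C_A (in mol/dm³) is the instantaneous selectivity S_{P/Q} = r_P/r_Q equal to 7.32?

S_{P/Q} = (k₁/k₂)·C_A^-1.5 ⇒ C_A = (S·k₂/k₁)^(1/(-1.5)).
= (7.32×0.995/1.59)^(-0.6667) = (4.581)^(-0.6667) = 0.363 mol/dm³.

0.363 mol/dm³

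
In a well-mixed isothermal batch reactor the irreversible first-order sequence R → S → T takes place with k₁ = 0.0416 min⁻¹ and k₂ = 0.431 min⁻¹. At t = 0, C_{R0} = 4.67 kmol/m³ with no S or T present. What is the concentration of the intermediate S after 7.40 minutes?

0.346 kmol/m³

Solving the coupled first-order balances gives C_S(t) = [k₁/(k₂−k₁)]·C_{R0}·(e^(−k₁t) − e^(−k₂t)).
e^(−k₁t) = e^(−0.0416×7.40) = e^(−0.3078) = 0.7350; e^(−k₂t) = e^(−3.189) = 0.04120.
C_S = 0.0416×4.67/(0.431−0.0416) × (0.7350−0.04120) = 0.4989×0.6938 = 0.3462 kmol/m³.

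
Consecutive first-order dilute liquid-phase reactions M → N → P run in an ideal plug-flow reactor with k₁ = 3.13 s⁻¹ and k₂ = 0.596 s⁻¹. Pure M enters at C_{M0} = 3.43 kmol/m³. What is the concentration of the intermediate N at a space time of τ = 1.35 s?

For first-order series with pure M initially, C_N(τ) = k₁C_{M0}/(k₂−k₁)·(e^(−k₁τ) − e^(−k₂τ)).
e^(−k₁τ) = e^(−3.13×1.35) = e^(−4.226) = 0.01462; e^(−k₂τ) = e^(−0.8046) = 0.4473.
C_N = 3.13×3.43/(0.596−3.13) × (0.01462−0.4473) = (-4.237)×(-0.4326) = 1.833 kmol/m³.

1.83 kmol/m³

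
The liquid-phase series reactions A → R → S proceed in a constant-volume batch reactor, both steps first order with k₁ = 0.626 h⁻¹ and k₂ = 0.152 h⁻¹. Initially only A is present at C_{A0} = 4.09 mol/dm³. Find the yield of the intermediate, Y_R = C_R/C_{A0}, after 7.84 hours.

Solving the coupled first-order balances gives C_R(t) = [k₁/(k₂−k₁)]·C_{A0}·(e^(−k₁t) − e^(−k₂t)).
e^(−k₁t) = e^(−0.626×7.84) = e^(−4.908) = 0.007388; e^(−k₂t) = e^(−1.192) = 0.3037.
C_R = 0.626×4.09/(0.152−0.626) × (0.007388−0.3037) = (-5.402)×(-0.2963) = 1.601 mol/dm³.
Y_R = C_R/C_{A0} = 1.601/4.09 = 0.391.

0.391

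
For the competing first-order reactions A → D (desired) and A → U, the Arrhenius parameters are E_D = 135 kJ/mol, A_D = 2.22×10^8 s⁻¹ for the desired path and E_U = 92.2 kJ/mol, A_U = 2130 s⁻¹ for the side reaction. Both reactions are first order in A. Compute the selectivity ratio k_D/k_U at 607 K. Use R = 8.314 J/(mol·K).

k_D/k_U = (A_D/A_U)·exp[−(E_D−E_U)/(RT)] = (A_D/A_U)·exp[(E_U−E_D)/(RT)].
(E_U−E_D)/(RT) = (92.2−135)×10³/(8.314×607) = -42800/5047 = -8.481.
k_D/k_U = (2.22×10^8/2130)·exp(-8.481) = 1.042×10^5 × 2.074×10^-4 = 21.6.

21.6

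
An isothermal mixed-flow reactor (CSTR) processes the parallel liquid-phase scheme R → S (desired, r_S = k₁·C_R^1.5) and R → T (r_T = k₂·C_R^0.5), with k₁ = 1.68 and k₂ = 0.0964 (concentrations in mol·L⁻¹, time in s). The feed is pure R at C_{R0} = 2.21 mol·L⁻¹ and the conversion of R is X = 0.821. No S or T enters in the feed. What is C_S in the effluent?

Exit C_R = C_{R0}(1−X) = 2.21×0.179 = 0.3956 mol·L⁻¹.
In a CSTR the entire volume is at exit conditions, so r_S = 1.68×0.3956^1.5 = 0.4180 and r_T = 0.0964×0.3956^0.5 = 0.06063.
Fraction of consumed R going to S: r_S/(r_S+r_T) = 0.8733.
C_S = 0.8733·C_{R0}·X = 0.8733×2.21×0.821 = 1.58 mol·L⁻¹.

1.58 mol·L⁻¹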